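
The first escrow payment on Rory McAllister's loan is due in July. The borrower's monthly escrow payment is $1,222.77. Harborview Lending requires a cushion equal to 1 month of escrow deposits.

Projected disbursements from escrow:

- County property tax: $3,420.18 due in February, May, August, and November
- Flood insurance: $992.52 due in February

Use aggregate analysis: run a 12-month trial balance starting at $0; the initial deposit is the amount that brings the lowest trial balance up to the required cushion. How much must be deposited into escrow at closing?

Cushion = 1 × $1,222.77 = $1,222.77
Trial balance (start $0, +$1,222.77 each month, − disbursements):
  Jul: +$1,222.77 → $1,222.77
  Aug: +$1,222.77 − $3,420.18 → -$974.64
  Sep: +$1,222.77 → $248.13
  Oct: +$1,222.77 → $1,470.90
  Nov: +$1,222.77 − $3,420.18 → -$726.51
  Dec: +$1,222.77 → $496.26
  Jan: +$1,222.77 → $1,719.03
  Feb: +$1,222.77 − $4,412.70 → -$1,470.90
  Mar: +$1,222.77 → -$248.13
  Apr: +$1,222.77 → $974.64
  May: +$1,222.77 − $3,420.18 → -$1,222.77
  Jun: +$1,222.77 → $0.00
Lowest trial balance = -$1,470.90 (Feb)
Initial deposit = cushion − low point = $1,222.77 − (-$1,470.90) = $2,693.67

$2,693.67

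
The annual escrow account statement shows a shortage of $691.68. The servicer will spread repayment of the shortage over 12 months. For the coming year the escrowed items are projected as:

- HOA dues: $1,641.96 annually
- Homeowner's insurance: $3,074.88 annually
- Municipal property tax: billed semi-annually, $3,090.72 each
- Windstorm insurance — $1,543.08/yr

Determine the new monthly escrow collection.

$1,094.42

HOA dues — $1,641.96 annually
Homeowner's insurance — $3,074.88 annually
Municipal property tax — $3,090.72 × 2 = $6,181.44 annually
Windstorm insurance — $1,543.08 annually
Combined annual = $12,441.36
Per month = $12,441.36 / 12 = $1,036.78
Shortage spread = $691.68 ÷ 12 = $57.64/mo
New monthly escrow = $1,036.78 + $57.64 = $1,094.42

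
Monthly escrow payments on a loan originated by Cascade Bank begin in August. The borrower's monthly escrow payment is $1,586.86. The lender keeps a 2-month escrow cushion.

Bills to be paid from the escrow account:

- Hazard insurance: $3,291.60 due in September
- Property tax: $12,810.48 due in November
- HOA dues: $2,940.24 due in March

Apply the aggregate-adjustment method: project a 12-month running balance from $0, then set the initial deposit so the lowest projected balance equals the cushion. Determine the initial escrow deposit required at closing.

Cushion = 2 × $1,586.86 = $3,173.72
Trial balance (start $0, +$1,586.86 each month, − disbursements):
  Aug: +$1,586.86 → $1,586.86
  Sep: +$1,586.86 − $3,291.60 → -$117.88
  Oct: +$1,586.86 → $1,468.98
  Nov: +$1,586.86 − $12,810.48 → -$9,754.64
  Dec: +$1,586.86 → -$8,167.78
  Jan: +$1,586.86 → -$6,580.92
  Feb: +$1,586.86 → -$4,994.06
  Mar: +$1,586.86 − $2,940.24 → -$6,347.44
  Apr: +$1,586.86 → -$4,760.58
  May: +$1,586.86 → -$3,173.72
  Jun: +$1,586.86 → -$1,586.86
  Jul: +$1,586.86 → $0.00
Lowest trial balance = -$9,754.64 (Nov)
Initial deposit = cushion − low point = $3,173.72 − (-$9,754.64) = $12,928.36

$12,928.36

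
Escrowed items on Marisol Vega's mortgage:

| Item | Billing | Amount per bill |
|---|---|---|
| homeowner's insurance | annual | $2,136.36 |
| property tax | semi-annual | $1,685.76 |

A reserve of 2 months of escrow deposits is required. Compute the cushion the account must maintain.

Homeowner's insurance: $2,136.36 per year
Property tax: $1,685.76 × 2 = $3,371.52 per year
Total annual escrow = $5,507.88
Base monthly escrow = $5,507.88 / 12 = $458.99
Reserve = 2 × $458.99 = $917.98

$917.98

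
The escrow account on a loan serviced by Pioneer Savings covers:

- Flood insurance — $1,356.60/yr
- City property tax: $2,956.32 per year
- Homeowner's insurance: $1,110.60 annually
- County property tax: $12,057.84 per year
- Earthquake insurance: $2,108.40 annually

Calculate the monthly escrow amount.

Flood insurance — $1,356.60 annually
City property tax — $2,956.32 annually
Homeowner's insurance — $1,110.60 annually
County property tax — $12,057.84 annually
Earthquake insurance — $2,108.40 annually
Annual escrow total = $19,589.76
Monthly = $19,589.76 ÷ 12 = $1,632.48

$1,632.48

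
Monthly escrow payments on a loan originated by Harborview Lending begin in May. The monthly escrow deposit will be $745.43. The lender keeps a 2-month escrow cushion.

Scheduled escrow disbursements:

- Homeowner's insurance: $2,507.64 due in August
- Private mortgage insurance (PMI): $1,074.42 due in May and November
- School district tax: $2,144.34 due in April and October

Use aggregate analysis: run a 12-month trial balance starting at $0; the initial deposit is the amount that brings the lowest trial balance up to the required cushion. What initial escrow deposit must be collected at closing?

Cushion = 2 × $745.43 = $1,490.86
Trial balance (start $0, +$745.43 each month, − disbursements):
  May: +$745.43 − $1,074.42 → -$328.99
  Jun: +$745.43 → $416.44
  Jul: +$745.43 → $1,161.87
  Aug: +$745.43 − $2,507.64 → -$600.34
  Sep: +$745.43 → $145.09
  Oct: +$745.43 − $2,144.34 → -$1,253.82
  Nov: +$745.43 − $1,074.42 → -$1,582.81
  Dec: +$745.43 → -$837.38
  Jan: +$745.43 → -$91.95
  Feb: +$745.43 → $653.48
  Mar: +$745.43 → $1,398.91
  Apr: +$745.43 − $2,144.34 → $0.00
Lowest trial balance = -$1,582.81 (Nov)
Initial deposit = cushion − low point = $1,490.86 − (-$1,582.81) = $3,073.67

$3,073.67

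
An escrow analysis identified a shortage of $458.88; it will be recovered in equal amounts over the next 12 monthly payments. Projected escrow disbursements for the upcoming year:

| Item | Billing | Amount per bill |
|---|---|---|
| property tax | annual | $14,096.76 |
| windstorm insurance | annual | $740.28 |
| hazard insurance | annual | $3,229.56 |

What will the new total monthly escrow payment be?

Property tax = $14,096.76
Windstorm insurance = $740.28
Hazard insurance = $3,229.56
Total annual escrow = $18,066.60
Per month = $18,066.60 ÷ 12 = $1,505.55
Shortage spread = $458.88 / 12 = $38.24/mo
Adjusted monthly = $1,505.55 + $38.24 = $1,543.79

$1,543.79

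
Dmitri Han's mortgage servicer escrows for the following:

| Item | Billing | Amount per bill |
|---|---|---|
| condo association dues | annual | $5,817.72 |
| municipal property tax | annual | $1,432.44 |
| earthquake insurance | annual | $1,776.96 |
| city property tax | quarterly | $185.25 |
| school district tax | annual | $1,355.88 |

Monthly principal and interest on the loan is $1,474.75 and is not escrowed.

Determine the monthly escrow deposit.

$927.00

Condo association dues: $5,817.72 annually
Municipal property tax: $1,432.44 annually
Earthquake insurance: $1,776.96 annually
City property tax: $185.25 × 4 = $741.00 annually
School district tax: $1,355.88 annually
Yearly total = $5,817.72 + $1,432.44 + $1,776.96 + $741.00 + $1,355.88 = $11,124.00
Per month = $11,124.00 / 12 = $927.00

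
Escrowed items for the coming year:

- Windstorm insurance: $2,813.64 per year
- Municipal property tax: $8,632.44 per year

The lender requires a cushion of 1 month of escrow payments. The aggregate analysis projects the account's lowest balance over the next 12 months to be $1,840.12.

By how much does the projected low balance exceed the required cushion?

Windstorm insurance = $2,813.64 per year
Municipal property tax = $8,632.44 per year
Total per year = $2,813.64 + $8,632.44 = $11,446.08
Monthly = $11,446.08 ÷ 12 = $953.84
Required reserve = 1 × $953.84 = $953.84
Surplus = $1,840.12 − $953.84 = $886.28

$886.28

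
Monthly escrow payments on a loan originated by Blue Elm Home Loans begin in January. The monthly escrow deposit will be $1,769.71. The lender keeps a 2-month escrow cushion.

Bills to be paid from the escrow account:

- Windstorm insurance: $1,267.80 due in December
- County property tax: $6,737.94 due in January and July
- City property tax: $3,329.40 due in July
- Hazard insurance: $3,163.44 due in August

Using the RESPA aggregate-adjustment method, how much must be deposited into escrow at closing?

Cushion = 2 × $1,769.71 = $3,539.42
Trial balance (start $0, +$1,769.71 each month, − disbursements):
  Jan: +$1,769.71 − $6,737.94 → -$4,968.23
  Feb: +$1,769.71 → -$3,198.52
  Mar: +$1,769.71 → -$1,428.81
  Apr: +$1,769.71 → $340.90
  May: +$1,769.71 → $2,110.61
  Jun: +$1,769.71 → $3,880.32
  Jul: +$1,769.71 − $10,067.34 → -$4,417.31
  Aug: +$1,769.71 − $3,163.44 → -$5,811.04
  Sep: +$1,769.71 → -$4,041.33
  Oct: +$1,769.71 → -$2,271.62
  Nov: +$1,769.71 → -$501.91
  Dec: +$1,769.71 − $1,267.80 → $0.00
Lowest trial balance = -$5,811.04 (Aug)
Initial deposit = cushion − low point = $3,539.42 − (-$5,811.04) = $9,350.46

$9,350.46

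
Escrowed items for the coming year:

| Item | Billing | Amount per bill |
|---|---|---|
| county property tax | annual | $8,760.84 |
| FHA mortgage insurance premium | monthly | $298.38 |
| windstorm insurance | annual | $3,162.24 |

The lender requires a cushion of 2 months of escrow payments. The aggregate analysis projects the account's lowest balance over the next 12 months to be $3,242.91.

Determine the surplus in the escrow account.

$658.97

County property tax — $8,760.84
FHA mortgage insurance premium — $298.38 × 12 = $3,580.56
Windstorm insurance — $3,162.24
Total per year = $8,760.84 + $3,580.56 + $3,162.24 = $15,503.64
Monthly = $15,503.64 / 12 = $1,291.97
Cushion = 2 × $1,291.97 = $2,583.94
Surplus = $3,242.91 − $2,583.94 = $658.97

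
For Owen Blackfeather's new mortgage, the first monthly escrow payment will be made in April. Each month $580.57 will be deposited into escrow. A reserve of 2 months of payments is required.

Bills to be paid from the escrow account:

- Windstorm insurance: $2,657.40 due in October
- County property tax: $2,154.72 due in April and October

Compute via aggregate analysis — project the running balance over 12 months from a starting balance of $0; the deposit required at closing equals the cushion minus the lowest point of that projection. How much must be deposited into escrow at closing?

Cushion = 2 × $580.57 = $1,161.14
Trial balance (start $0, +$580.57 each month, − disbursements):
  Apr: +$580.57 − $2,154.72 → -$1,574.15
  May: +$580.57 → -$993.58
  Jun: +$580.57 → -$413.01
  Jul: +$580.57 → $167.56
  Aug: +$580.57 → $748.13
  Sep: +$580.57 → $1,328.70
  Oct: +$580.57 − $4,812.12 → -$2,902.85
  Nov: +$580.57 → -$2,322.28
  Dec: +$580.57 → -$1,741.71
  Jan: +$580.57 → -$1,161.14
  Feb: +$580.57 → -$580.57
  Mar: +$580.57 → $0.00
Lowest trial balance = -$2,902.85 (Oct)
Initial deposit = cushion − low point = $1,161.14 − (-$2,902.85) = $4,063.99

$4,063.99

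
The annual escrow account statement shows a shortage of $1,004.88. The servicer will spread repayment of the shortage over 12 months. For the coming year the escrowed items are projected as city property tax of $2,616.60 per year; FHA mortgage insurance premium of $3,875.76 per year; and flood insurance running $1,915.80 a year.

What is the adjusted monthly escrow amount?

$784.42

City property tax = $2,616.60
FHA mortgage insurance premium = $3,875.76
Flood insurance = $1,915.80
Yearly total = $2,616.60 + $3,875.76 + $1,915.80 = $8,408.16
Base monthly escrow = $8,408.16 ÷ 12 = $700.68
Shortage spread = $1,004.88 / 12 = $83.74/mo
New monthly escrow = $700.68 + $83.74 = $784.42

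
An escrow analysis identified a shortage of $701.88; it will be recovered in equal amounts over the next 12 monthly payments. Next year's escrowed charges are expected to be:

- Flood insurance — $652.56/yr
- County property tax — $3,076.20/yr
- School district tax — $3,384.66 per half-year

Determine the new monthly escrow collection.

Flood insurance: $652.56 annually
County property tax: $3,076.20 annually
School district tax: $3,384.66 × 2 = $6,769.32 annually
Total annual escrow = $10,498.08
Per month = $10,498.08 / 12 = $874.84
Shortage spread = $701.88 ÷ 12 = $58.49/mo
New monthly escrow = $874.84 + $58.49 = $933.33

$933.33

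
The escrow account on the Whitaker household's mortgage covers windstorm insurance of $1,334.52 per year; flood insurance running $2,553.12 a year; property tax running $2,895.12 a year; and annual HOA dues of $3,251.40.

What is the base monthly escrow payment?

Windstorm insurance — $1,334.52 annually
Flood insurance — $2,553.12 annually
Property tax — $2,895.12 annually
HOA dues — $3,251.40 annually
Combined annual = $1,334.52 + $2,553.12 + $2,895.12 + $3,251.40 = $10,034.16
Per month = $10,034.16 / 12 = $836.18

$836.18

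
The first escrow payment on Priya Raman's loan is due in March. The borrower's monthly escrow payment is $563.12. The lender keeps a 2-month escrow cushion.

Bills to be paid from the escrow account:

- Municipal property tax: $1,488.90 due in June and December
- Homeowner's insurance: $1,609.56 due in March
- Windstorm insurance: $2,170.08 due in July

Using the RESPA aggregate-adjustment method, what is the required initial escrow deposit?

$3,579.18

Cushion = 2 × $563.12 = $1,126.24
Trial balance (start $0, +$563.12 each month, − disbursements):
  Mar: +$563.12 − $1,609.56 → -$1,046.44
  Apr: +$563.12 → -$483.32
  May: +$563.12 → $79.80
  Jun: +$563.12 − $1,488.90 → -$845.98
  Jul: +$563.12 − $2,170.08 → -$2,452.94
  Aug: +$563.12 → -$1,889.82
  Sep: +$563.12 → -$1,326.70
  Oct: +$563.12 → -$763.58
  Nov: +$563.12 → -$200.46
  Dec: +$563.12 − $1,488.90 → -$1,126.24
  Jan: +$563.12 → -$563.12
  Feb: +$563.12 → $0.00
Lowest trial balance = -$2,452.94 (Jul)
Initial deposit = cushion − low point = $1,126.24 − (-$2,452.94) = $3,579.18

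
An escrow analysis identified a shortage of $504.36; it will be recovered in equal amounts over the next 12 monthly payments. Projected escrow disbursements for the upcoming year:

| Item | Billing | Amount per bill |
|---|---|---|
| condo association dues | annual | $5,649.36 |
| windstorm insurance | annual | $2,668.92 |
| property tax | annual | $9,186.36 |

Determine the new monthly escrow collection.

$1,500.75

Condo association dues: $5,649.36
Windstorm insurance: $2,668.92
Property tax: $9,186.36
Annual escrow total = $5,649.36 + $2,668.92 + $9,186.36 = $17,504.64
Monthly = $17,504.64 / 12 = $1,458.72
Shortage spread = $504.36 / 12 = $42.03/mo
Adjusted monthly = $1,458.72 + $42.03 = $1,500.75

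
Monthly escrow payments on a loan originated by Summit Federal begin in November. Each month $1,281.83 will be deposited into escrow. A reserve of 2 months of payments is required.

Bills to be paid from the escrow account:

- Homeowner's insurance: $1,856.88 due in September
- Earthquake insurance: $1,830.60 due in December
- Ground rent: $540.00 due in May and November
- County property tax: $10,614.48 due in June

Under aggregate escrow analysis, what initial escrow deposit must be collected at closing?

Cushion = 2 × $1,281.83 = $2,563.66
Trial balance (start $0, +$1,281.83 each month, − disbursements):
  Nov: +$1,281.83 − $540.00 → $741.83
  Dec: +$1,281.83 − $1,830.60 → $193.06
  Jan: +$1,281.83 → $1,474.89
  Feb: +$1,281.83 → $2,756.72
  Mar: +$1,281.83 → $4,038.55
  Apr: +$1,281.83 → $5,320.38
  May: +$1,281.83 − $540.00 → $6,062.21
  Jun: +$1,281.83 − $10,614.48 → -$3,270.44
  Jul: +$1,281.83 → -$1,988.61
  Aug: +$1,281.83 → -$706.78
  Sep: +$1,281.83 − $1,856.88 → -$1,281.83
  Oct: +$1,281.83 → $0.00
Lowest trial balance = -$3,270.44 (Jun)
Initial deposit = cushion − low point = $2,563.66 − (-$3,270.44) = $5,834.10

$5,834.10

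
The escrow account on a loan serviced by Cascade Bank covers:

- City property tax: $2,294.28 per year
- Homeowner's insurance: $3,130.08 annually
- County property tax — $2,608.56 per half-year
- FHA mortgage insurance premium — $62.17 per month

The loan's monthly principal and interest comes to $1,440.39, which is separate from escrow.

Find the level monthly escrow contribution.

$948.96

City property tax: $2,294.28 per year
Homeowner's insurance: $3,130.08 per year
County property tax: $2,608.56 × 2 = $5,217.12 per year
FHA mortgage insurance premium: $62.17 × 12 = $746.04 per year
Annual escrow total = $11,387.52
Base monthly escrow = $11,387.52 / 12 = $948.96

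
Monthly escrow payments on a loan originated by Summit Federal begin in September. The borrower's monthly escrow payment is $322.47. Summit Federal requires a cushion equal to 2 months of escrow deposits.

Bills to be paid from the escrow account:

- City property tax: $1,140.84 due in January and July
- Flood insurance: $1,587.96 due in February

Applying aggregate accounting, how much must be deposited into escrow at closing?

Cushion = 2 × $322.47 = $644.94
Trial balance (start $0, +$322.47 each month, − disbursements):
  Sep: +$322.47 → $322.47
  Oct: +$322.47 → $644.94
  Nov: +$322.47 → $967.41
  Dec: +$322.47 → $1,289.88
  Jan: +$322.47 − $1,140.84 → $471.51
  Feb: +$322.47 − $1,587.96 → -$793.98
  Mar: +$322.47 → -$471.51
  Apr: +$322.47 → -$149.04
  May: +$322.47 → $173.43
  Jun: +$322.47 → $495.90
  Jul: +$322.47 − $1,140.84 → -$322.47
  Aug: +$322.47 → $0.00
Lowest trial balance = -$793.98 (Feb)
Initial deposit = cushion − low point = $644.94 − (-$793.98) = $1,438.92

$1,438.92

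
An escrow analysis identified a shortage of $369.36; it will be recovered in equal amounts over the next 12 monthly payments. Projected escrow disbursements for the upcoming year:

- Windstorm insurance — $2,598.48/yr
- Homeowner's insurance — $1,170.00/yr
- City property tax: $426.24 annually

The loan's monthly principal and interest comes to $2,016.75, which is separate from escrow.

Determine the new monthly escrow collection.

$380.34

Windstorm insurance: $2,598.48 annually
Homeowner's insurance: $1,170.00 annually
City property tax: $426.24 annually
Yearly total = $2,598.48 + $1,170.00 + $426.24 = $4,194.72
Monthly escrow = $4,194.72 ÷ 12 = $349.56
Monthly shortage recovery: $369.36 ÷ 12 = $30.78
New monthly escrow = $349.56 + $30.78 = $380.34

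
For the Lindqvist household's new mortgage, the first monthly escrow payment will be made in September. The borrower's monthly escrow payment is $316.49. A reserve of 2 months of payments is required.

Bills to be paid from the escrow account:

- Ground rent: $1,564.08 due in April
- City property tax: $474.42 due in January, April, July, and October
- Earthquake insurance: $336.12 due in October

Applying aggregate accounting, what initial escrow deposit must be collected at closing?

$1,424.52

Cushion = 2 × $316.49 = $632.98
Trial balance (start $0, +$316.49 each month, − disbursements):
  Sep: +$316.49 → $316.49
  Oct: +$316.49 − $810.54 → -$177.56
  Nov: +$316.49 → $138.93
  Dec: +$316.49 → $455.42
  Jan: +$316.49 − $474.42 → $297.49
  Feb: +$316.49 → $613.98
  Mar: +$316.49 → $930.47
  Apr: +$316.49 − $2,038.50 → -$791.54
  May: +$316.49 → -$475.05
  Jun: +$316.49 → -$158.56
  Jul: +$316.49 − $474.42 → -$316.49
  Aug: +$316.49 → $0.00
Lowest trial balance = -$791.54 (Apr)
Initial deposit = cushion − low point = $632.98 − (-$791.54) = $1,424.52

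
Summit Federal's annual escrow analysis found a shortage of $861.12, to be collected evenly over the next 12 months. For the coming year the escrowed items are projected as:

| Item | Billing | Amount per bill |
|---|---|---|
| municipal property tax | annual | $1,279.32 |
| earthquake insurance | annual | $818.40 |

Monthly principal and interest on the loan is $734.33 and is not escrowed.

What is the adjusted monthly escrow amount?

$246.57

Municipal property tax = $1,279.32/yr
Earthquake insurance = $818.40/yr
Total per year = $1,279.32 + $818.40 = $2,097.72
Base monthly escrow = $2,097.72 ÷ 12 = $174.81
Monthly shortage recovery: $861.12 / 12 = $71.76
Adjusted monthly = $174.81 + $71.76 = $246.57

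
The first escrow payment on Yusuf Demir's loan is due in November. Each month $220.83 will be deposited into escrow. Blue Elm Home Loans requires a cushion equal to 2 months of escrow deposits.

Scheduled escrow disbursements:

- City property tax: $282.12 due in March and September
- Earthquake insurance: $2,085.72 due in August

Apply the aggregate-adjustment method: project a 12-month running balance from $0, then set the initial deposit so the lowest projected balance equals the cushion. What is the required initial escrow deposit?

$662.49

Cushion = 2 × $220.83 = $441.66
Trial balance (start $0, +$220.83 each month, − disbursements):
  Nov: +$220.83 → $220.83
  Dec: +$220.83 → $441.66
  Jan: +$220.83 → $662.49
  Feb: +$220.83 → $883.32
  Mar: +$220.83 − $282.12 → $822.03
  Apr: +$220.83 → $1,042.86
  May: +$220.83 → $1,263.69
  Jun: +$220.83 → $1,484.52
  Jul: +$220.83 → $1,705.35
  Aug: +$220.83 − $2,085.72 → -$159.54
  Sep: +$220.83 − $282.12 → -$220.83
  Oct: +$220.83 → $0.00
Lowest trial balance = -$220.83 (Sep)
Initial deposit = cushion − low point = $441.66 − (-$220.83) = $662.49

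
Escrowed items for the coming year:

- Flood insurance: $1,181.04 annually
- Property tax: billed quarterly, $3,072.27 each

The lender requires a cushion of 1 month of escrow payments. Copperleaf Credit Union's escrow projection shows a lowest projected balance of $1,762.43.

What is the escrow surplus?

Flood insurance = $1,181.04 annually
Property tax = $3,072.27 × 4 = $12,289.08 annually
Annual escrow total = $13,470.12
Monthly escrow = $13,470.12 / 12 = $1,122.51
Required cushion = 1 × $1,122.51 = $1,122.51
Surplus = $1,762.43 − $1,122.51 = $639.92

$639.92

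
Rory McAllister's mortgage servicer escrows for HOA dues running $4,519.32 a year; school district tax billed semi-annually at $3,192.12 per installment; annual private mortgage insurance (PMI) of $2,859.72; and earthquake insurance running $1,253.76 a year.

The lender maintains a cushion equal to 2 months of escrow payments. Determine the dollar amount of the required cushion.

$2,502.84

HOA dues: $4,519.32 annually
School district tax: $3,192.12 × 2 = $6,384.24 annually
Private mortgage insurance (PMI): $2,859.72 annually
Earthquake insurance: $1,253.76 annually
Total annual escrow = $15,017.04
Per month = $15,017.04 / 12 = $1,251.42
Required cushion = 2 × $1,251.42 = $2,502.84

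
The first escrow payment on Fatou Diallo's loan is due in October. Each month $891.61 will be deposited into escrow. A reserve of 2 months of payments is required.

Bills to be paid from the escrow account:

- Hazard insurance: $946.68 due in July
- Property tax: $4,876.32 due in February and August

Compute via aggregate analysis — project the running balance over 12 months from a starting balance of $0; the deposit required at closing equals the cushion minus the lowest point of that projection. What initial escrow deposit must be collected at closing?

Cushion = 2 × $891.61 = $1,783.22
Trial balance (start $0, +$891.61 each month, − disbursements):
  Oct: +$891.61 → $891.61
  Nov: +$891.61 → $1,783.22
  Dec: +$891.61 → $2,674.83
  Jan: +$891.61 → $3,566.44
  Feb: +$891.61 − $4,876.32 → -$418.27
  Mar: +$891.61 → $473.34
  Apr: +$891.61 → $1,364.95
  May: +$891.61 → $2,256.56
  Jun: +$891.61 → $3,148.17
  Jul: +$891.61 − $946.68 → $3,093.10
  Aug: +$891.61 − $4,876.32 → -$891.61
  Sep: +$891.61 → $0.00
Lowest trial balance = -$891.61 (Aug)
Initial deposit = cushion − low point = $1,783.22 − (-$891.61) = $2,674.83

$2,674.83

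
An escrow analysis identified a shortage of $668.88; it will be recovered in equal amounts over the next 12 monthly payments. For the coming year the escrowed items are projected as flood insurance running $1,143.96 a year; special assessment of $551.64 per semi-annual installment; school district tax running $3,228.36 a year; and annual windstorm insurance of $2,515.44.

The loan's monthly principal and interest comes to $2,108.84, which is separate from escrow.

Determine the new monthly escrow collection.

Flood insurance: $1,143.96 per year
Special assessment: $551.64 × 2 = $1,103.28 per year
School district tax: $3,228.36 per year
Windstorm insurance: $2,515.44 per year
Total per year = $1,143.96 + $1,103.28 + $3,228.36 + $2,515.44 = $7,991.04
Monthly = $7,991.04 / 12 = $665.92
Monthly shortage recovery: $668.88 ÷ 12 = $55.74
New monthly escrow = $665.92 + $55.74 = $721.66

$721.66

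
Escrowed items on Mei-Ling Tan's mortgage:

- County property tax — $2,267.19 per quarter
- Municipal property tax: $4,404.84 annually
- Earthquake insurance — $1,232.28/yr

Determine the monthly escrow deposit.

County property tax = $2,267.19 × 4 = $9,068.76/yr
Municipal property tax = $4,404.84/yr
Earthquake insurance = $1,232.28/yr
Total per year = $9,068.76 + $4,404.84 + $1,232.28 = $14,705.88
Base monthly escrow = $14,705.88 / 12 = $1,225.49

$1,225.49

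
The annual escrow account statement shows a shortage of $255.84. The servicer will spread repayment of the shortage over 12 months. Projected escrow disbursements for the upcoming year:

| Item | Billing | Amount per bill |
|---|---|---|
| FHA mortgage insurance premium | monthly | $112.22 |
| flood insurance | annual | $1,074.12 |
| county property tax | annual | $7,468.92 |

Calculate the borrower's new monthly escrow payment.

FHA mortgage insurance premium: $112.22 × 12 = $1,346.64
Flood insurance: $1,074.12
County property tax: $7,468.92
Annual escrow total = $9,889.68
Per month = $9,889.68 / 12 = $824.14
Shortage spread = $255.84 ÷ 12 = $21.32/mo
Adjusted monthly = $824.14 + $21.32 = $845.46

$845.46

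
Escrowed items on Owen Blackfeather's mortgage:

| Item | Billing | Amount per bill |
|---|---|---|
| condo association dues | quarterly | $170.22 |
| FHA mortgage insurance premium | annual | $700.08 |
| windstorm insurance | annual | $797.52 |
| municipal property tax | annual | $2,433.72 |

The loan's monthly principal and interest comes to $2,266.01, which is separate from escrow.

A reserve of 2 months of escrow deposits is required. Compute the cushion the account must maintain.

$768.70

Condo association dues = $170.22 × 4 = $680.88
FHA mortgage insurance premium = $700.08
Windstorm insurance = $797.52
Municipal property tax = $2,433.72
Yearly total = $4,612.20
Base monthly escrow = $4,612.20 ÷ 12 = $384.35
Required cushion = 2 × $384.35 = $768.70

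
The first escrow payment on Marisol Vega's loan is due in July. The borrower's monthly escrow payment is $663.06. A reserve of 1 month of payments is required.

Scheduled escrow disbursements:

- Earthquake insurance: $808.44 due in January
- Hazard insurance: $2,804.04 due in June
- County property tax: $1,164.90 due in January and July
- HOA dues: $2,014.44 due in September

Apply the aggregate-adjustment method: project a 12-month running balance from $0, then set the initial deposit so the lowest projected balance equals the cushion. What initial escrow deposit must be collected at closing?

Cushion = 1 × $663.06 = $663.06
Trial balance (start $0, +$663.06 each month, − disbursements):
  Jul: +$663.06 − $1,164.90 → -$501.84
  Aug: +$663.06 → $161.22
  Sep: +$663.06 − $2,014.44 → -$1,190.16
  Oct: +$663.06 → -$527.10
  Nov: +$663.06 → $135.96
  Dec: +$663.06 → $799.02
  Jan: +$663.06 − $1,973.34 → -$511.26
  Feb: +$663.06 → $151.80
  Mar: +$663.06 → $814.86
  Apr: +$663.06 → $1,477.92
  May: +$663.06 → $2,140.98
  Jun: +$663.06 − $2,804.04 → $0.00
Lowest trial balance = -$1,190.16 (Sep)
Initial deposit = cushion − low point = $663.06 − (-$1,190.16) = $1,853.22

$1,853.22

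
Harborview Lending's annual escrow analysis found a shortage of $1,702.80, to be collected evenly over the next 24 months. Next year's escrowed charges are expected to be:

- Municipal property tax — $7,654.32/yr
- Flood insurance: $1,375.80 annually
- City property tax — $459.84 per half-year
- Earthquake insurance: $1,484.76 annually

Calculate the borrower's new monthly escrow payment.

$1,023.83

Municipal property tax: $7,654.32 per year
Flood insurance: $1,375.80 per year
City property tax: $459.84 × 2 = $919.68 per year
Earthquake insurance: $1,484.76 per year
Total per year = $7,654.32 + $1,375.80 + $919.68 + $1,484.76 = $11,434.56
Base monthly escrow = $11,434.56 / 12 = $952.88
Monthly shortage recovery: $1,702.80 ÷ 24 = $70.95
New monthly escrow = $952.88 + $70.95 = $1,023.83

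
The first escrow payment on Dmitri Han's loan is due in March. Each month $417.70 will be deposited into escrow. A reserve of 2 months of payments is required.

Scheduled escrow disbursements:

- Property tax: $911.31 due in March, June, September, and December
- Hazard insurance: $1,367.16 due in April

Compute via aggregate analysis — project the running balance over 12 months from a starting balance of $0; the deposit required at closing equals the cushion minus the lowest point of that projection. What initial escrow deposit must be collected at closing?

$2,354.38

Cushion = 2 × $417.70 = $835.40
Trial balance (start $0, +$417.70 each month, − disbursements):
  Mar: +$417.70 − $911.31 → -$493.61
  Apr: +$417.70 − $1,367.16 → -$1,443.07
  May: +$417.70 → -$1,025.37
  Jun: +$417.70 − $911.31 → -$1,518.98
  Jul: +$417.70 → -$1,101.28
  Aug: +$417.70 → -$683.58
  Sep: +$417.70 − $911.31 → -$1,177.19
  Oct: +$417.70 → -$759.49
  Nov: +$417.70 → -$341.79
  Dec: +$417.70 − $911.31 → -$835.40
  Jan: +$417.70 → -$417.70
  Feb: +$417.70 → $0.00
Lowest trial balance = -$1,518.98 (Jun)
Initial deposit = cushion − low point = $835.40 − (-$1,518.98) = $2,354.38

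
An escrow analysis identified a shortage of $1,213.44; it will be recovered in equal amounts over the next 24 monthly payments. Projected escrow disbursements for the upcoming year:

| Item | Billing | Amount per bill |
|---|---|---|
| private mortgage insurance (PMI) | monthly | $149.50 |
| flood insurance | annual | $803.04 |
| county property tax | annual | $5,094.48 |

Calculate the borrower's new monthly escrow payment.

$691.52

Private mortgage insurance (PMI) — $149.50 × 12 = $1,794.00 per year
Flood insurance — $803.04 per year
County property tax — $5,094.48 per year
Total annual escrow = $7,691.52
Monthly = $7,691.52 / 12 = $640.96
Shortage spread = $1,213.44 / 24 = $50.56/mo
New monthly escrow = $640.96 + $50.56 = $691.52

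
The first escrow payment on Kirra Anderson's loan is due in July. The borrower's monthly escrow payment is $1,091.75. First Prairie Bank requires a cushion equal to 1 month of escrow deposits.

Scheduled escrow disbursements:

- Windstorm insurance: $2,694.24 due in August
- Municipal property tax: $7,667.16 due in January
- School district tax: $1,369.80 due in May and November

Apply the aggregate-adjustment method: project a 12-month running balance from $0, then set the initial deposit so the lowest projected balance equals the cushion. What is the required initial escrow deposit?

$5,180.70

Cushion = 1 × $1,091.75 = $1,091.75
Trial balance (start $0, +$1,091.75 each month, − disbursements):
  Jul: +$1,091.75 → $1,091.75
  Aug: +$1,091.75 − $2,694.24 → -$510.74
  Sep: +$1,091.75 → $581.01
  Oct: +$1,091.75 → $1,672.76
  Nov: +$1,091.75 − $1,369.80 → $1,394.71
  Dec: +$1,091.75 → $2,486.46
  Jan: +$1,091.75 − $7,667.16 → -$4,088.95
  Feb: +$1,091.75 → -$2,997.20
  Mar: +$1,091.75 → -$1,905.45
  Apr: +$1,091.75 → -$813.70
  May: +$1,091.75 − $1,369.80 → -$1,091.75
  Jun: +$1,091.75 → $0.00
Lowest trial balance = -$4,088.95 (Jan)
Initial deposit = cushion − low point = $1,091.75 − (-$4,088.95) = $5,180.70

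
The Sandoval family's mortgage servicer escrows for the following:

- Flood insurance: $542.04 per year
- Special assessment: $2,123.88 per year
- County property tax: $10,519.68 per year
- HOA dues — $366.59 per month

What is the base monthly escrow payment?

$1,465.39

Flood insurance = $542.04 per year
Special assessment = $2,123.88 per year
County property tax = $10,519.68 per year
HOA dues = $366.59 × 12 = $4,399.08 per year
Combined annual = $542.04 + $2,123.88 + $10,519.68 + $4,399.08 = $17,584.68
Monthly = $17,584.68 ÷ 12 = $1,465.39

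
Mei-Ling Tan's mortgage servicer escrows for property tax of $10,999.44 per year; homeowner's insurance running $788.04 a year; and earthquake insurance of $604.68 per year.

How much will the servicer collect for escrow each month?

Property tax — $10,999.44 per year
Homeowner's insurance — $788.04 per year
Earthquake insurance — $604.68 per year
Annual escrow total = $10,999.44 + $788.04 + $604.68 = $12,392.16
Monthly = $12,392.16 ÷ 12 = $1,032.68

$1,032.68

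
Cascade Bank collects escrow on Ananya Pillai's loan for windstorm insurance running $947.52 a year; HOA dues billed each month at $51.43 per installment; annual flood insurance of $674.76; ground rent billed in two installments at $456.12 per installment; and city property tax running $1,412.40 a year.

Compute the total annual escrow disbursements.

$4,564.08

Windstorm insurance = $947.52 annually
HOA dues = $51.43 × 12 = $617.16 annually
Flood insurance = $674.76 annually
Ground rent = $456.12 × 2 = $912.24 annually
City property tax = $1,412.40 annually
Annual escrow total = $4,564.08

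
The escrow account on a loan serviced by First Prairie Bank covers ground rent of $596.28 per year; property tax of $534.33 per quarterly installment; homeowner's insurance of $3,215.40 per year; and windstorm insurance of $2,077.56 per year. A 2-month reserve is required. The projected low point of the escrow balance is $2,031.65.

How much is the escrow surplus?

$693.89

Ground rent = $596.28 annually
Property tax = $534.33 × 4 = $2,137.32 annually
Homeowner's insurance = $3,215.40 annually
Windstorm insurance = $2,077.56 annually
Combined annual = $8,026.56
Per month = $8,026.56 / 12 = $668.88
Cushion = 2 × $668.88 = $1,337.76
Excess over cushion: $2,031.65 − $1,337.76 = $693.89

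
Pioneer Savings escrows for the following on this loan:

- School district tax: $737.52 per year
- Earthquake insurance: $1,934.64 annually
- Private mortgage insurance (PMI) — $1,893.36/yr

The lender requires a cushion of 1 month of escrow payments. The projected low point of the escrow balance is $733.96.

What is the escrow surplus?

School district tax = $737.52
Earthquake insurance = $1,934.64
Private mortgage insurance (PMI) = $1,893.36
Combined annual = $737.52 + $1,934.64 + $1,893.36 = $4,565.52
Base monthly escrow = $4,565.52 / 12 = $380.46
Cushion = 1 × $380.46 = $380.46
Excess over cushion: $733.96 − $380.46 = $353.50

$353.50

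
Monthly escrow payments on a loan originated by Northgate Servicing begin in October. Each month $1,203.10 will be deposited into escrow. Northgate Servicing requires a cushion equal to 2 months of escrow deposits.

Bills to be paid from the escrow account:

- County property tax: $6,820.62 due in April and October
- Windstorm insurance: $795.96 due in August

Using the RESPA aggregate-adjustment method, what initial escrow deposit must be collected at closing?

$8,023.72

Cushion = 2 × $1,203.10 = $2,406.20
Trial balance (start $0, +$1,203.10 each month, − disbursements):
  Oct: +$1,203.10 − $6,820.62 → -$5,617.52
  Nov: +$1,203.10 → -$4,414.42
  Dec: +$1,203.10 → -$3,211.32
  Jan: +$1,203.10 → -$2,008.22
  Feb: +$1,203.10 → -$805.12
  Mar: +$1,203.10 → $397.98
  Apr: +$1,203.10 − $6,820.62 → -$5,219.54
  May: +$1,203.10 → -$4,016.44
  Jun: +$1,203.10 → -$2,813.34
  Jul: +$1,203.10 → -$1,610.24
  Aug: +$1,203.10 − $795.96 → -$1,203.10
  Sep: +$1,203.10 → $0.00
Lowest trial balance = -$5,617.52 (Oct)
Initial deposit = cushion − low point = $2,406.20 − (-$5,617.52) = $8,023.72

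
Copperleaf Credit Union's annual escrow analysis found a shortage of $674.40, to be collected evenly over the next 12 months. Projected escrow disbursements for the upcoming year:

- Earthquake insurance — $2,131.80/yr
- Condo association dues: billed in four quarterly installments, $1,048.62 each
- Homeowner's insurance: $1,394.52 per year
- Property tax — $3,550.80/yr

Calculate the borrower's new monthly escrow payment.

$995.50

Earthquake insurance — $2,131.80 per year
Condo association dues — $1,048.62 × 4 = $4,194.48 per year
Homeowner's insurance — $1,394.52 per year
Property tax — $3,550.80 per year
Annual escrow total = $2,131.80 + $4,194.48 + $1,394.52 + $3,550.80 = $11,271.60
Base monthly escrow = $11,271.60 / 12 = $939.30
Monthly shortage recovery: $674.40 ÷ 12 = $56.20
New monthly escrow = $939.30 + $56.20 = $995.50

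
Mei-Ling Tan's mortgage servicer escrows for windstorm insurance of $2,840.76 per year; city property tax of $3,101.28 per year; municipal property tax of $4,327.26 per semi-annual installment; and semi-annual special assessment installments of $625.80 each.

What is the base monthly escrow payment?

Windstorm insurance — $2,840.76/yr
City property tax — $3,101.28/yr
Municipal property tax — $4,327.26 × 2 = $8,654.52/yr
Special assessment — $625.80 × 2 = $1,251.60/yr
Yearly total = $2,840.76 + $3,101.28 + $8,654.52 + $1,251.60 = $15,848.16
Monthly = $15,848.16 / 12 = $1,320.68

$1,320.68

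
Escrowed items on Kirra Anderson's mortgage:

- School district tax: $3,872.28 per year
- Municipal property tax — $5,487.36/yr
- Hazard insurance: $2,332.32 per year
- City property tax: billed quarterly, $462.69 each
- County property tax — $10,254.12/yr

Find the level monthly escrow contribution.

$1,983.07

School district tax = $3,872.28
Municipal property tax = $5,487.36
Hazard insurance = $2,332.32
City property tax = $462.69 × 4 = $1,850.76
County property tax = $10,254.12
Total annual escrow = $23,796.84
Base monthly escrow = $23,796.84 / 12 = $1,983.07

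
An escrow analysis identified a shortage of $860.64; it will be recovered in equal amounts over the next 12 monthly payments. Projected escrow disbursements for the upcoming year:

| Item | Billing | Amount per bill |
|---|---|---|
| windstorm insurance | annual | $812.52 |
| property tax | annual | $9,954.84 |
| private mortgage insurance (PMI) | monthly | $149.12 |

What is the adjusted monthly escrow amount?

Windstorm insurance = $812.52 annually
Property tax = $9,954.84 annually
Private mortgage insurance (PMI) = $149.12 × 12 = $1,789.44 annually
Annual escrow total = $12,556.80
Monthly = $12,556.80 ÷ 12 = $1,046.40
Monthly shortage recovery: $860.64 ÷ 12 = $71.72
Adjusted monthly = $1,046.40 + $71.72 = $1,118.12

$1,118.12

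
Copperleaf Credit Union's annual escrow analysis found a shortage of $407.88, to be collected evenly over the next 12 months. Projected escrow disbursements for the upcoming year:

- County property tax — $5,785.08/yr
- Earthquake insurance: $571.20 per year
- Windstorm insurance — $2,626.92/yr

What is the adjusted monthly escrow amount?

County property tax: $5,785.08 per year
Earthquake insurance: $571.20 per year
Windstorm insurance: $2,626.92 per year
Annual escrow total = $8,983.20
Monthly escrow = $8,983.20 ÷ 12 = $748.60
Monthly shortage recovery: $407.88 ÷ 12 = $33.99
Adjusted monthly = $748.60 + $33.99 = $782.59

$782.59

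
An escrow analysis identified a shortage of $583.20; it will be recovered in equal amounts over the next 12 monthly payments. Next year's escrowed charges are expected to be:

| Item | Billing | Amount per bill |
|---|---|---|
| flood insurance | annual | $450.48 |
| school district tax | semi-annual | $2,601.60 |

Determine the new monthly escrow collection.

$519.74

Flood insurance: $450.48 annually
School district tax: $2,601.60 × 2 = $5,203.20 annually
Annual escrow total = $450.48 + $5,203.20 = $5,653.68
Monthly escrow = $5,653.68 / 12 = $471.14
Shortage per month = $583.20 / 12 = $48.60
New monthly escrow = $471.14 + $48.60 = $519.74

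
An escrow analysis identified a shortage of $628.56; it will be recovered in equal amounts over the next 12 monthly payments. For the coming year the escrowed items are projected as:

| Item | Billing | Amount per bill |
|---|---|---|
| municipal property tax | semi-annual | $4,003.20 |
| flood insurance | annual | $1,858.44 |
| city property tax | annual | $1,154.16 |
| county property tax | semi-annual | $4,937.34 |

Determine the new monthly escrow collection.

Municipal property tax: $4,003.20 × 2 = $8,006.40
Flood insurance: $1,858.44
City property tax: $1,154.16
County property tax: $4,937.34 × 2 = $9,874.68
Total per year = $8,006.40 + $1,858.44 + $1,154.16 + $9,874.68 = $20,893.68
Per month = $20,893.68 / 12 = $1,741.14
Shortage per month = $628.56 ÷ 12 = $52.38
New monthly escrow = $1,741.14 + $52.38 = $1,793.52

$1,793.52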